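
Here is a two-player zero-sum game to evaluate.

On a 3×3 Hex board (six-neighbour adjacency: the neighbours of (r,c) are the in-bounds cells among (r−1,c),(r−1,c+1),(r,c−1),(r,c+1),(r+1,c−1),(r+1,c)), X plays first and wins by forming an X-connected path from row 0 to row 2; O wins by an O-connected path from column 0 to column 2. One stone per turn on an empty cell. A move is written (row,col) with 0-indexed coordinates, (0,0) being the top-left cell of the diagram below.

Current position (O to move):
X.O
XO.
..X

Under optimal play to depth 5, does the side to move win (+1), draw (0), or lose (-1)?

value(X.O/XO./..X, O) = +1

p1 O@[X.O/XO./..X]: (0,1)[XOO/XO./..X]-1 (1,2)[X.O/XOO/..X]-1 (2,0)[X.O/XO./O.X]+1* (2,1)[X.O/XO./.OX]-1
p2 X@[X.O/XO./O.X] terminal -1; root [X.O/XO./..X] d5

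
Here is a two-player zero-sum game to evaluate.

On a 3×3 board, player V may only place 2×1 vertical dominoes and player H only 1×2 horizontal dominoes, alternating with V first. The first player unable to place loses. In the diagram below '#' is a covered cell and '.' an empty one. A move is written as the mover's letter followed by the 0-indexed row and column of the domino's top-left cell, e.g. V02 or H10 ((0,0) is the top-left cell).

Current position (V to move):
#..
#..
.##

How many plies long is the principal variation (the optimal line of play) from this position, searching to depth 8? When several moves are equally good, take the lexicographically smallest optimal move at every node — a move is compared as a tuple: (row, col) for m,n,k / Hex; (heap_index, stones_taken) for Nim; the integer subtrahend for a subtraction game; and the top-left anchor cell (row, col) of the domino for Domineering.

PV length from [#../#../.##]: 1 ply

[#../#../.##] V move#1: V01:+1/##./##./.##*, V02:+1/#.#/#.#/.##
[##./##./.##] end (terminal -1, H#2); searched #../#../.## to 8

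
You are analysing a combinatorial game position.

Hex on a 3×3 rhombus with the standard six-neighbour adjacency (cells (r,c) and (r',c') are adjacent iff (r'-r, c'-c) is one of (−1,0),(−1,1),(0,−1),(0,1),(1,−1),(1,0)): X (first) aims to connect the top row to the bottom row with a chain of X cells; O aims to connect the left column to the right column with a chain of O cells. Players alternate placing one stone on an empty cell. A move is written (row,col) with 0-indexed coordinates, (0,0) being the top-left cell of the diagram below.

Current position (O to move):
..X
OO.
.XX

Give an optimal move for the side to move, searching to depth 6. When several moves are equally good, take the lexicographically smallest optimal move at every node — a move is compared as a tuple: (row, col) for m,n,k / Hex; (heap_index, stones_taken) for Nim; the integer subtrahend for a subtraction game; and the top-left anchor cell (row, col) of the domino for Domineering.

p1 O@[..X/OO./.XX]: (0,0)[O.X/OO./.XX]-1 (0,1)[.OX/OO./.XX]-1 (1,2)[..X/OOO/.XX]+1* (2,0)[..X/OO./OXX]-1
p2 X@[..X/OOO/.XX] terminal -1; root [..X/OO./.XX] d6

O's best at [..X/OO./.XX]: (1,2)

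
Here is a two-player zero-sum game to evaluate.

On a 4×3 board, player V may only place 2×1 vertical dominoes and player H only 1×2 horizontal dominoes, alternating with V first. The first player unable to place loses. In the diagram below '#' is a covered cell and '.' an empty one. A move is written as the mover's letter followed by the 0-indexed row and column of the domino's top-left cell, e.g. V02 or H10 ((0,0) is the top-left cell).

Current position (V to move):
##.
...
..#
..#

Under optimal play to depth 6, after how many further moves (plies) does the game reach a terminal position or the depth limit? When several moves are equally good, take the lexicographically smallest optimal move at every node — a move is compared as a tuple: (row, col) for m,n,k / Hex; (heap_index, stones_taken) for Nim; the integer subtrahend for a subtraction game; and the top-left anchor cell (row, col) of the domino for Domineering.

PV length from [##./.../..#/..#]: 3 plies

[##./.../..#/..#] V move#1: V02:-1/###/..#/..#/..#, V10:+1/##./#../#.#/..#*, V11:+1/##./.#./.##/..#, V20:+1/##./.../#.#/#.#, V21:+1/##./.../.##/.##
[##./#../#.#/..#] H move#2: H11:-1/##./###/#.#/..#*, H30:-1/##./#../#.#/###
[##./###/#.#/..#] V move#3: V21:+1/##./###/###/.##*
[##./###/###/.##] end (terminal -1, H#4); searched ##./.../..#/..# to 6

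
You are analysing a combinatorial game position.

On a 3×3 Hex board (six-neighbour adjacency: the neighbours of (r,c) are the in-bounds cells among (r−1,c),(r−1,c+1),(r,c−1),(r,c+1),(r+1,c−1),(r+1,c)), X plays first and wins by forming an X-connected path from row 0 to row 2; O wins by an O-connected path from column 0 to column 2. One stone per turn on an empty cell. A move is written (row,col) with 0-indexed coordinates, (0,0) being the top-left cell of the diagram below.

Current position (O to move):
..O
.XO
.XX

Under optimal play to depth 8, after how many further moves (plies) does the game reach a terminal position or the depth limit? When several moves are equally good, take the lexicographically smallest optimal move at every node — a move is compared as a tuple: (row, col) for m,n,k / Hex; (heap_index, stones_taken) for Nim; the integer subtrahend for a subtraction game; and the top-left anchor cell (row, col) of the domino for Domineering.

PV length from [..O/.XO/.XX]: 3 plies

p1 O@[..O/.XO/.XX]: (0,0)[O.O/.XO/.XX]-1 (0,1)[.OO/.XO/.XX]+1* (1,0)[..O/OXO/.XX]-1 (2,0)[..O/.XO/OXX]-1
p2 X@[.OO/.XO/.XX]: (0,0)[XOO/.XO/.XX]-1* (1,0)[.OO/XXO/.XX]-1 (2,0)[.OO/.XO/XXX]-1
p3 O@[XOO/.XO/.XX]: (1,0)[XOO/OXO/.XX]+1* (2,0)[XOO/.XO/OXX]-1
p4 X@[XOO/OXO/.XX] terminal -1; root [..O/.XO/.XX] d8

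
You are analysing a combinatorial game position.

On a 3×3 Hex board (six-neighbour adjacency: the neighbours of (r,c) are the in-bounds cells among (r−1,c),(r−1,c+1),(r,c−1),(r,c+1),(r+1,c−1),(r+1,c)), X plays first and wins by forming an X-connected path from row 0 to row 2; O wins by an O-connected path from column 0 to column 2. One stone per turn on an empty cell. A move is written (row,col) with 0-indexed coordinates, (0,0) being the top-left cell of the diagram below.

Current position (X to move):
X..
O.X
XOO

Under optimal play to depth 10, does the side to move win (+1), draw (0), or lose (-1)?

ply 1, X at X../O.X/XOO | (0,1)=-1→XX./O.X/XOO; (0,2)=-1→X.X/O.X/XOO; (1,1)=+1→X../OXX/XOO*
ply 2, O at X../OXX/XOO | (0,1)=-1→XO./OXX/XOO*; (0,2)=-1→X.O/OXX/XOO
ply 3, X at XO./OXX/XOO | (0,2)=+1→XOX/OXX/XOO*
ply 4: XOX/OXX/XOO is terminal -1 (O); from X../O.X/XOO depth 10

value(X../O.X/XOO, X) = +1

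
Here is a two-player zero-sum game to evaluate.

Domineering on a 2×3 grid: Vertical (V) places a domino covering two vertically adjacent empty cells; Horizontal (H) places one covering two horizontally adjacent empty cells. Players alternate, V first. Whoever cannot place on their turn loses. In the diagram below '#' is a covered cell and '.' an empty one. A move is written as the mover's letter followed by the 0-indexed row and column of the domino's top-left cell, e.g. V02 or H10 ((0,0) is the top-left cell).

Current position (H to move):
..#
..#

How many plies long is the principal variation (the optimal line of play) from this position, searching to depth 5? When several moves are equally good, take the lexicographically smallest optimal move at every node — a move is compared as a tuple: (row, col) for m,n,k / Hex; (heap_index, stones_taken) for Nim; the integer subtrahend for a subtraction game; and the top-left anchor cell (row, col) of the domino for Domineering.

ply 1, H at ..#/..# | H00=+1→###/..#*; H10=+1→..#/###
ply 2: ###/..# is terminal -1 (V); from ..#/..# depth 5

PV length from [..#/..#]: 1 ply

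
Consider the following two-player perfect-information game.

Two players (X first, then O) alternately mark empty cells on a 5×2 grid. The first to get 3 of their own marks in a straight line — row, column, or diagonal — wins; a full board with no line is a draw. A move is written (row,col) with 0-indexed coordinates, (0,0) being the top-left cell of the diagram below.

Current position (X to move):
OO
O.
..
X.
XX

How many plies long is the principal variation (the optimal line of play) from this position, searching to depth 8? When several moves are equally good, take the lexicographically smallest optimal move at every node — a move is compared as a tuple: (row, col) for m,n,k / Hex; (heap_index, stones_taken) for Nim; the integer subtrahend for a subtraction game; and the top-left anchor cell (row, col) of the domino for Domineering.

p1 X@[OO/O./../X./XX]: (1,1)[OO/OX/../X./XX]-1 (2,0)[OO/O./X./X./XX]+1* (2,1)[OO/O./.X/X./XX]-1 (3,1)[OO/O./../XX/XX]-1
p2 O@[OO/O./X./X./XX] terminal -1; root [OO/O./../X./XX] d8

PV length from [OO/O./../X./XX]: 1 ply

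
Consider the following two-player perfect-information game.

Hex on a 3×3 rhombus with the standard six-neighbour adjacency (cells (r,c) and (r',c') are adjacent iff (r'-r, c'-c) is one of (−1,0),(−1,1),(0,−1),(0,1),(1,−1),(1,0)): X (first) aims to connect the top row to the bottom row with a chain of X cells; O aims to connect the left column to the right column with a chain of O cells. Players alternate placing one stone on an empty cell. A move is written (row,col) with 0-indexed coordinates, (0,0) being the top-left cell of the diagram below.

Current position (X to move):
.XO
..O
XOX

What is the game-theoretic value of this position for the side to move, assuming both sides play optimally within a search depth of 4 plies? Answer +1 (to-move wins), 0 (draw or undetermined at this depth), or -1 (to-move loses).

value(.XO/..O/XOX, X) = +1

p1 X@[.XO/..O/XOX]: (0,0)[XXO/..O/XOX]+1* (1,0)[.XO/X.O/XOX]+1 (1,1)[.XO/.XO/XOX]+1
p2 O@[XXO/..O/XOX]: (1,0)[XXO/O.O/XOX]-1* (1,1)[XXO/.OO/XOX]-1
p3 X@[XXO/O.O/XOX]: (1,1)[XXO/OXO/XOX]+1*
p4 O@[XXO/OXO/XOX] terminal -1; root [.XO/..O/XOX] d4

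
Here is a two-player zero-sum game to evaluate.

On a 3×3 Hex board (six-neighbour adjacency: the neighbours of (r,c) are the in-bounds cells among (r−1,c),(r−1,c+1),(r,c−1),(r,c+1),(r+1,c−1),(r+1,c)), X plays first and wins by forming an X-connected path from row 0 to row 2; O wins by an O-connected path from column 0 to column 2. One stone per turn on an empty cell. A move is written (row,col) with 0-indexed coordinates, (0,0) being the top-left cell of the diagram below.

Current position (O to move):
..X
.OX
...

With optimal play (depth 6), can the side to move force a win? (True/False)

O winning at [..X/.OX/...]: False

[..X/.OX/...] O move#1: (0,0):-1/O.X/.OX/...*, (0,1):-1/.OX/.OX/..., (1,0):-1/..X/OOX/..., (2,0):-1/..X/.OX/O.., (2,1):-1/..X/.OX/.O., (2,2):-1/..X/.OX/..O
[O.X/.OX/...] X move#2: (0,1):+1/OXX/.OX/...*, (1,0):+1/O.X/XOX/..., (2,0):+1/O.X/.OX/X.., (2,1):+1/O.X/.OX/.X., (2,2):+1/O.X/.OX/..X
[OXX/.OX/...] O move#3: (1,0):-1/OXX/OOX/...*, (2,0):-1/OXX/.OX/O.., (2,1):-1/OXX/.OX/.O., (2,2):-1/OXX/.OX/..O
[OXX/OOX/...] X move#4: (2,0):+1/OXX/OOX/X..*, (2,1):+1/OXX/OOX/.X., (2,2):+1/OXX/OOX/..X
[OXX/OOX/X..] O move#5: (2,1):-1/OXX/OOX/XO.*, (2,2):-1/OXX/OOX/X.O
[OXX/OOX/XO.] X move#6: (2,2):+1/OXX/OOX/XOX*
[OXX/OOX/XOX] end (terminal -1, O#7); searched ..X/.OX/... to 6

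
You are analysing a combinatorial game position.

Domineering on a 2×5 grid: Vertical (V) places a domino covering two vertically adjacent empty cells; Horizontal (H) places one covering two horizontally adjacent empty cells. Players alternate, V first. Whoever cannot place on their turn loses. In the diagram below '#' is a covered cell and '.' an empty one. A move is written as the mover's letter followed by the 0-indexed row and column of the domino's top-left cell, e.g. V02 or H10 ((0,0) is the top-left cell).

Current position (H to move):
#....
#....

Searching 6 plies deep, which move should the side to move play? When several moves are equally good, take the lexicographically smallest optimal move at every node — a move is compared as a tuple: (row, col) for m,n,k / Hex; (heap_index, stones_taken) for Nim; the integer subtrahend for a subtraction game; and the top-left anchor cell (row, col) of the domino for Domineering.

[#..../#....] H move#1: H01:-1/###../#...., H02:+1/#.##./#....*, H03:-1/#..##/#...., H11:-1/#..../###.., H12:+1/#..../#.##., H13:-1/#..../#..##
[#.##./#....] V move#2: V01:-1/####./##...*, V04:-1/#.###/#...#
[####./##...] H move#3: H12:-1/####./####., H13:+1/####./##.##*
[####./##.##] end (terminal -1, V#4); searched #..../#.... to 6

H's best at [#..../#....]: H02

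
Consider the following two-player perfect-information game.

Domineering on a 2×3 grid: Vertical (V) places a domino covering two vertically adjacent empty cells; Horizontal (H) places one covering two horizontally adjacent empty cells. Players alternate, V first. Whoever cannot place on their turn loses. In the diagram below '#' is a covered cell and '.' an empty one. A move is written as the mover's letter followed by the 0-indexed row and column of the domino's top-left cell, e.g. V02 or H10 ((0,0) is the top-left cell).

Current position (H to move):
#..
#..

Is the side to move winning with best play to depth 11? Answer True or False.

[#../#..] H move#1: H01:+1/###/#..*, H11:+1/#../###
[###/#..] end (terminal -1, V#2); searched #../#.. to 11

H winning at [#../#..]: True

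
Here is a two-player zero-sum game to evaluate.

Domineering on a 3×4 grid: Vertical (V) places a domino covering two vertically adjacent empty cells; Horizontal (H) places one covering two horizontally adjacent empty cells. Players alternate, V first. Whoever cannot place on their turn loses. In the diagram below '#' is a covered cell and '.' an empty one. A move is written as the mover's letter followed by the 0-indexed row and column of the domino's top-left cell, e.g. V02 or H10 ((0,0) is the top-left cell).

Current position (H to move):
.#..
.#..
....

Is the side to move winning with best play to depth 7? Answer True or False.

ply 1, H at .#../.#../.... | H02=-1→.###/.#../....; H12=+1→.#../.###/....*; H20=-1→.#../.#../##..; H21=-1→.#../.#../.##.; H22=-1→.#../.#../..##
ply 2, V at .#../.###/.... | V00=-1→##../####/....*; V10=-1→.#../####/#...
ply 3, H at ##../####/.... | H02=+1→####/####/....*; H20=+1→##../####/##..; H21=+1→##../####/.##.; H22=+1→##../####/..##
ply 4: ####/####/.... is terminal -1 (V); from .#../.#../.... depth 7

H winning at [.#../.#../....]: True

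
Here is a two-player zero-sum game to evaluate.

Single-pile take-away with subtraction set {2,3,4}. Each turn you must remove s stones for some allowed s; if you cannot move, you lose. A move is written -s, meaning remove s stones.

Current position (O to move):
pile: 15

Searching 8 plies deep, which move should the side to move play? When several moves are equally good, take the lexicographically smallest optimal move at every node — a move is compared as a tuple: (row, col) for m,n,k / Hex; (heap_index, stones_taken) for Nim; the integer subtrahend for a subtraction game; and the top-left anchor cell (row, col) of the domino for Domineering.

p1 O@[15]: -2[13]+1* -3[12]+1 -4[11]-1
p2 X@[13]: -2[11]-1* -3[10]-1 -4[9]-1
p3 O@[11]: -2[9]-1 -3[8]-1 -4[7]+1*
p4 X@[7]: -2[5]-1* -3[4]-1 -4[3]-1
p5 O@[5]: -2[3]-1 -3[2]-1 -4[1]+1*
p6 X@[1] terminal -1; root [15] d8

O's best at [15]: -2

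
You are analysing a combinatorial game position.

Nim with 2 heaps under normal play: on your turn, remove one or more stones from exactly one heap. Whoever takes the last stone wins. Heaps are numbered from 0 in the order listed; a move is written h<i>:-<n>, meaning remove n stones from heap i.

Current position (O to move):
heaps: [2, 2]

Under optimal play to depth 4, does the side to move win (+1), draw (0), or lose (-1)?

ply 1, O at (2,2) | h0:-1=-1→(1,2)*; h0:-2=-1→(0,2); h1:-1=-1→(2,1); h1:-2=-1→(2,0)
ply 2, X at (1,2) | h0:-1=-1→(0,2); h1:-1=+1→(1,1)*; h1:-2=-1→(1,0)
ply 3, O at (1,1) | h0:-1=-1→(0,1)*; h1:-1=-1→(1,0)
ply 4, X at (0,1) | h1:-1=+1→(0,0)*
ply 5: (0,0) is terminal -1 (O); from (2,2) depth 4

value((2,2), O) = -1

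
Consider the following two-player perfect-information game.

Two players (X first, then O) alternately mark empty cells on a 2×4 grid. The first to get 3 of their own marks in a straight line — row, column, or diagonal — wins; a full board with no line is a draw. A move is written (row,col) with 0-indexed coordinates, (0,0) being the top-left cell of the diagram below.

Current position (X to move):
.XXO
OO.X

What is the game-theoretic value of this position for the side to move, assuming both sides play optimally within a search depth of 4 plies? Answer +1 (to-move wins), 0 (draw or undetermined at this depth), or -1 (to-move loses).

value(.XXO/OO.X, X) = +1

ply 1, X at .XXO/OO.X | (0,0)=+1→XXXO/OO.X*; (1,2)=+0→.XXO/OOXX
ply 2: XXXO/OO.X is terminal -1 (O); from .XXO/OO.X depth 4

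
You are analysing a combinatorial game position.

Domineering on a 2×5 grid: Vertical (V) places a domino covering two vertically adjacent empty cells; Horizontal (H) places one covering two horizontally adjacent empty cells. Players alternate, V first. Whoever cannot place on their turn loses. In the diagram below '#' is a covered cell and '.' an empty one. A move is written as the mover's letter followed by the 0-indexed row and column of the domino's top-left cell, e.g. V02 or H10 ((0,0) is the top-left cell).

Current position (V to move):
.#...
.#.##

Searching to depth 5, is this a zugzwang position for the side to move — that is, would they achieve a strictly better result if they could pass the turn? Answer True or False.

ply 1, V at .#.../.#.## | V00=-1→##.../##.##; V02=+1→.##../.####*
ply 2, H at .##../.#### | H03=-1→.####/.####*
ply 3, V at .####/.#### | V00=+1→#####/#####*
ply 4: #####/##### is terminal -1 (H); from .#.../.#.## depth 5
pass branch (H moves first from the same position):
  | ply 1, H at .#.../.#.## | H02=-1→.###./.#.##*; H03=-1→.#.##/.#.##
  | ply 2, V at .###./.#.## | V00=+1→####./##.##*
  | ply 3: ####./##.## is terminal -1 (H); from .#.../.#.## depth 5
V moving scores +1; V passing scores +1

zugzwang(.#.../.#.##, V) = False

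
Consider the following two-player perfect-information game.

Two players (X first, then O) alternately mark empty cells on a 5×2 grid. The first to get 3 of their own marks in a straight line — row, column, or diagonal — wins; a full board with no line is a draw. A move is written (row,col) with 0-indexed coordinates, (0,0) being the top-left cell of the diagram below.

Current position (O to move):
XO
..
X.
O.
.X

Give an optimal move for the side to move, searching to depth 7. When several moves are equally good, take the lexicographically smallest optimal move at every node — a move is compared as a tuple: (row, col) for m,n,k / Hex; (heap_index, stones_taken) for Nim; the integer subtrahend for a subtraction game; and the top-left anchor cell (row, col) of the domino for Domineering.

p1 O@[XO/../X./O./.X]: (1,0)[XO/O./X./O./.X]+0* (1,1)[XO/.O/X./O./.X]-1 (2,1)[XO/../XO/O./.X]-1 (3,1)[XO/../X./OO/.X]-1 (4,0)[XO/../X./O./OX]-1
p2 X@[XO/O./X./O./.X]: (1,1)[XO/OX/X./O./.X]+0* (2,1)[XO/O./XX/O./.X]+0 (3,1)[XO/O./X./OX/.X]+0 (4,0)[XO/O./X./O./XX]+0
p3 O@[XO/OX/X./O./.X]: (2,1)[XO/OX/XO/O./.X]+0* (3,1)[XO/OX/X./OO/.X]+0 (4,0)[XO/OX/X./O./OX]+0
p4 X@[XO/OX/XO/O./.X]: (3,1)[XO/OX/XO/OX/.X]+0* (4,0)[XO/OX/XO/O./XX]+0
p5 O@[XO/OX/XO/OX/.X]: (4,0)[XO/OX/XO/OX/OX]+0*
p6 X@[XO/OX/XO/OX/OX] terminal +0; root [XO/../X./O./.X] d7

O's best at [XO/../X./O./.X]: (1,0)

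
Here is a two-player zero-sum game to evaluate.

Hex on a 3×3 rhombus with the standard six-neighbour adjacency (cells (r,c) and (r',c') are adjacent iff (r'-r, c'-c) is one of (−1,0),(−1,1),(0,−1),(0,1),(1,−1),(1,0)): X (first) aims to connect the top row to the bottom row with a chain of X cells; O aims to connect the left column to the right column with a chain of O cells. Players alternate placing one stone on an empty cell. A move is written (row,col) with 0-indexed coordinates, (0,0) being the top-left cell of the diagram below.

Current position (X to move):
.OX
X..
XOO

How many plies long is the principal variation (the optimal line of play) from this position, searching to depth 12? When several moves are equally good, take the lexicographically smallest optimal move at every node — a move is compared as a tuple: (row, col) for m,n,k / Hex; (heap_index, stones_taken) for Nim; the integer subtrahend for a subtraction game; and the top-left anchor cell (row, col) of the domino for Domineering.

[.OX/X../XOO] X move#1: (0,0):+1/XOX/X../XOO*, (1,1):+1/.OX/XX./XOO, (1,2):+1/.OX/X.X/XOO
[XOX/X../XOO] end (terminal -1, O#2); searched .OX/X../XOO to 12

PV length from [.OX/X../XOO]: 1 ply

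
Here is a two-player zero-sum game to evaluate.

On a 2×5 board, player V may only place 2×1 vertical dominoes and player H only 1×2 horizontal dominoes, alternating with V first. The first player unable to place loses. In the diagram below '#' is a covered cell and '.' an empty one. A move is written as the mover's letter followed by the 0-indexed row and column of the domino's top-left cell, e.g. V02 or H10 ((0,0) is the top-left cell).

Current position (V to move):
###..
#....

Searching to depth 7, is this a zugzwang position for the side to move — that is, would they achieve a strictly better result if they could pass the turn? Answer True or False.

[###../#....] V move#1: V03:+1/####./#..#.*, V04:-1/###.#/#...#
[####./#..#.] H move#2: H11:-1/####./####.*
[####./####.] V move#3: V04:+1/#####/#####*
[#####/#####] end (terminal -1, H#4); searched ###../#.... to 7
pass branch (H moves first from the same position):
  | [###../#....] H move#1: H03:+1/#####/#....*, H11:-1/###../###.., H12:-1/###../#.##., H13:+1/###../#..##
  | [#####/#....] end (terminal -1, V#2); searched ###../#.... to 7
V moving scores +1; V passing scores -1

zugzwang(###../#...., V) = False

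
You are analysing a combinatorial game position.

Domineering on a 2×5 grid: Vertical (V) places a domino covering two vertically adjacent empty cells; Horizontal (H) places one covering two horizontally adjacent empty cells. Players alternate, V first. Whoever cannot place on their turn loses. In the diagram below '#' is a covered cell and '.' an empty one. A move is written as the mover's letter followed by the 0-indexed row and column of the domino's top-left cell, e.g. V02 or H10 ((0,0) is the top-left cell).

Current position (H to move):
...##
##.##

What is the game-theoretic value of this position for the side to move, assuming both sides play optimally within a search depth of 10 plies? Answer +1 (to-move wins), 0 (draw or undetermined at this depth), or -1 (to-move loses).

ply 1, H at ...##/##.## | H00=-1→##.##/##.##; H01=+1→.####/##.##*
ply 2: .####/##.## is terminal -1 (V); from ...##/##.## depth 10

value(...##/##.##, H) = +1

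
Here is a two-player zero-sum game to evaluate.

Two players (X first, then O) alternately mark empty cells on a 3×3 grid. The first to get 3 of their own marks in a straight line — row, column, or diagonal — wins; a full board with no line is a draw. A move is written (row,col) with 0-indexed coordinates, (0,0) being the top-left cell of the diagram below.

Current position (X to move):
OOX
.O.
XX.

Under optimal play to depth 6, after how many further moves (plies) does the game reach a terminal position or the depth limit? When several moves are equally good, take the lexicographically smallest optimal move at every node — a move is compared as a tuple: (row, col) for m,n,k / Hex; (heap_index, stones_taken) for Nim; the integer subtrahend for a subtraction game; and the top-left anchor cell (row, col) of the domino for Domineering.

PV length from [OOX/.O./XX.]: 1 ply

[OOX/.O./XX.] X move#1: (1,0):-1/OOX/XO./XX., (1,2):-1/OOX/.OX/XX., (2,2):+1/OOX/.O./XXX*
[OOX/.O./XXX] end (terminal -1, O#2); searched OOX/.O./XX. to 6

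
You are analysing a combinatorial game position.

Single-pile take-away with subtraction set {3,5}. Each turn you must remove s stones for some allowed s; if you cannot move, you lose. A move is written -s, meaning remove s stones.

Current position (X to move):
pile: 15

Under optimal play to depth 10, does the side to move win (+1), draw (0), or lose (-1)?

ply 1, X at 15 | -3=-1→12; -5=+1→10*
ply 2, O at 10 | -3=-1→7*; -5=-1→5
ply 3, X at 7 | -3=-1→4; -5=+1→2*
ply 4: 2 is terminal -1 (O); from 15 depth 10

value(15, X) = +1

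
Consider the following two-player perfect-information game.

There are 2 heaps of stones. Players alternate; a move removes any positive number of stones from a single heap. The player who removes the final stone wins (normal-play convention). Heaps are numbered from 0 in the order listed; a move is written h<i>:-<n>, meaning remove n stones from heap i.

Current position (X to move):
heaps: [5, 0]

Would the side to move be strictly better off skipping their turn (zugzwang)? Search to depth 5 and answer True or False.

zugzwang((5,0), X) = False

ply 1, X at (5,0) | h0:-1=-1→(4,0); h0:-2=-1→(3,0); h0:-3=-1→(2,0); h0:-4=-1→(1,0); h0:-5=+1→(0,0)*
ply 2: (0,0) is terminal -1 (O); from (5,0) depth 5
if X skipped the turn, O would face:
~ ply 1, O at (5,0) | h0:-1=-1→(4,0); h0:-2=-1→(3,0); h0:-3=-1→(2,0); h0:-4=-1→(1,0); h0:-5=+1→(0,0)*
~ ply 2: (0,0) is terminal -1 (X); from (5,0) depth 5
compare (X): move=+1 vs pass=-1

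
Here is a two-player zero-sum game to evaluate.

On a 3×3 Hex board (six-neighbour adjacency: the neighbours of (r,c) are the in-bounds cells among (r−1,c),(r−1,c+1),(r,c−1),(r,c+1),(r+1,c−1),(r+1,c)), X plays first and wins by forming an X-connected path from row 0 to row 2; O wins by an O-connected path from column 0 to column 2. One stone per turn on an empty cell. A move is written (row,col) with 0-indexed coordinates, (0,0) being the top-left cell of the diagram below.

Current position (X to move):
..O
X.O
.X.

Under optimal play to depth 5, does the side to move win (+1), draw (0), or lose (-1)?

value(..O/X.O/.X., X) = +1

p1 X@[..O/X.O/.X.]: (0,0)[X.O/X.O/.X.]+1* (0,1)[.XO/X.O/.X.]+1 (1,1)[..O/XXO/.X.]+1 (2,0)[..O/X.O/XX.]+1 (2,2)[..O/X.O/.XX]+1
p2 O@[X.O/X.O/.X.]: (0,1)[XOO/X.O/.X.]-1* (1,1)[X.O/XOO/.X.]-1 (2,0)[X.O/X.O/OX.]-1 (2,2)[X.O/X.O/.XO]-1
p3 X@[XOO/X.O/.X.]: (1,1)[XOO/XXO/.X.]+1* (2,0)[XOO/X.O/XX.]+1 (2,2)[XOO/X.O/.XX]+1
p4 O@[XOO/XXO/.X.] terminal -1; root [..O/X.O/.X.] d5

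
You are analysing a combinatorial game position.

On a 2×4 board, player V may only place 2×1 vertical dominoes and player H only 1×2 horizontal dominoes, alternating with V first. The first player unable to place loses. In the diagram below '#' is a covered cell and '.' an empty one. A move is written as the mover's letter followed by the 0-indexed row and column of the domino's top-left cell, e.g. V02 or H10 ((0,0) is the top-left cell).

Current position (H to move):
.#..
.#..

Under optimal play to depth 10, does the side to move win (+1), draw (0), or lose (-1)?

p1 H@[.#../.#..]: H02[.###/.#..]+1* H12[.#../.###]+1
p2 V@[.###/.#..]: V00[####/##..]-1*
p3 H@[####/##..]: H12[####/####]+1*
p4 V@[####/####] terminal -1; root [.#../.#..] d10

value(.#../.#.., H) = +1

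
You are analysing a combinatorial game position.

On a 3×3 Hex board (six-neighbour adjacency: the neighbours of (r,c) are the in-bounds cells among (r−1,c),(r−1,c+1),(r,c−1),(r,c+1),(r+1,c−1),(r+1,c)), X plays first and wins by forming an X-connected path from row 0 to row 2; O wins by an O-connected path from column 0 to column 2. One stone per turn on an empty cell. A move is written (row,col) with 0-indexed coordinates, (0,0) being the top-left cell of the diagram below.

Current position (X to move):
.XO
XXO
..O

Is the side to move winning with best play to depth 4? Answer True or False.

X winning at [.XO/XXO/..O]: True

ply 1, X at .XO/XXO/..O | (0,0)=+1→XXO/XXO/..O*; (2,0)=+1→.XO/XXO/X.O; (2,1)=+1→.XO/XXO/.XO
ply 2, O at XXO/XXO/..O | (2,0)=-1→XXO/XXO/O.O*; (2,1)=-1→XXO/XXO/.OO
ply 3, X at XXO/XXO/O.O | (2,1)=+1→XXO/XXO/OXO*
ply 4: XXO/XXO/OXO is terminal -1 (O); from .XO/XXO/..O depth 4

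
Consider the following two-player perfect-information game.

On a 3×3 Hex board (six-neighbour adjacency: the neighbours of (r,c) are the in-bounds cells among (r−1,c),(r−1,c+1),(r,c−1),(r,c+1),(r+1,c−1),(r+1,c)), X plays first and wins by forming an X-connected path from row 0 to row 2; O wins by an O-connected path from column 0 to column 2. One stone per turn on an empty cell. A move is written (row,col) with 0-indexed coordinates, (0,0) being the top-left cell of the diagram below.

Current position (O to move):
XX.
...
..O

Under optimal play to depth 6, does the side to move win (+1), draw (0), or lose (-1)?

value(XX./.../..O, O) = +1

ply 1, O at XX./.../..O | (0,2)=-1→XXO/.../..O; (1,0)=-1→XX./O../..O; (1,1)=+1→XX./.O./..O*; (1,2)=-1→XX./..O/..O; (2,0)=+1→XX./.../O.O; (2,1)=-1→XX./.../.OO
ply 2, X at XX./.O./..O | (0,2)=-1→XXX/.O./..O*; (1,0)=-1→XX./XO./..O; (1,2)=-1→XX./.OX/..O; (2,0)=-1→XX./.O./X.O; (2,1)=-1→XX./.O./.XO
ply 3, O at XXX/.O./..O | (1,0)=+1→XXX/OO./..O*; (1,2)=+1→XXX/.OO/..O; (2,0)=+1→XXX/.O./O.O; (2,1)=+1→XXX/.O./.OO
ply 4, X at XXX/OO./..O | (1,2)=-1→XXX/OOX/..O*; (2,0)=-1→XXX/OO./X.O; (2,1)=-1→XXX/OO./.XO
ply 5, O at XXX/OOX/..O | (2,0)=-1→XXX/OOX/O.O; (2,1)=+1→XXX/OOX/.OO*
ply 6: XXX/OOX/.OO is terminal -1 (X); from XX./.../..O depth 6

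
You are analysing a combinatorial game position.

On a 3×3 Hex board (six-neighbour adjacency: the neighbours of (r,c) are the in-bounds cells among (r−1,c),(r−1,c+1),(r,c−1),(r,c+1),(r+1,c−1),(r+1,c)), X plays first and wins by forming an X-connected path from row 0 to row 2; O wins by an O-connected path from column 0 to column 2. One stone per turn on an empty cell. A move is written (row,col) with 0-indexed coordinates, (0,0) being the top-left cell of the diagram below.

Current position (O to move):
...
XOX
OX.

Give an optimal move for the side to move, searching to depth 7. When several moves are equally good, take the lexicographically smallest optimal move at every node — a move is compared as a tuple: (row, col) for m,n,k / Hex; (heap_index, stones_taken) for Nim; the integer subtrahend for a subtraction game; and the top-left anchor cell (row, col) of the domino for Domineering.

O's best at [.../XOX/OX.]: (0,2)

[.../XOX/OX.] O move#1: (0,0):-1/O../XOX/OX., (0,1):-1/.O./XOX/OX., (0,2):+1/..O/XOX/OX.*, (2,2):-1/.../XOX/OXO
[..O/XOX/OX.] end (terminal -1, X#2); searched .../XOX/OX. to 7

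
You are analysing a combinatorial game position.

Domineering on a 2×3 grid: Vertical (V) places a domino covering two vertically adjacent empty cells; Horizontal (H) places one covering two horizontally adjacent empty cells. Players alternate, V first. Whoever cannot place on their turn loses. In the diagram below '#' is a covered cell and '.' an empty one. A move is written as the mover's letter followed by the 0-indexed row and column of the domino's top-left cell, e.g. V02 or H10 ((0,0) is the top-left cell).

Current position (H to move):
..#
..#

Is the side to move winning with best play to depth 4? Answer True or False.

H winning at [..#/..#]: True

ply 1, H at ..#/..# | H00=+1→###/..#*; H10=+1→..#/###
ply 2: ###/..# is terminal -1 (V); from ..#/..# depth 4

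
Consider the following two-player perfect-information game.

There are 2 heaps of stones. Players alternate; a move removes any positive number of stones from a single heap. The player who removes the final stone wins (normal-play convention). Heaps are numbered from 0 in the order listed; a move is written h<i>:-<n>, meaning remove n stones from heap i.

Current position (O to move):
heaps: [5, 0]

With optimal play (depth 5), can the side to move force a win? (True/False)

O winning at [(5,0)]: True

[(5,0)] O move#1: h0:-1:-1/(4,0), h0:-2:-1/(3,0), h0:-3:-1/(2,0), h0:-4:-1/(1,0), h0:-5:+1/(0,0)*
[(0,0)] end (terminal -1, X#2); searched (5,0) to 5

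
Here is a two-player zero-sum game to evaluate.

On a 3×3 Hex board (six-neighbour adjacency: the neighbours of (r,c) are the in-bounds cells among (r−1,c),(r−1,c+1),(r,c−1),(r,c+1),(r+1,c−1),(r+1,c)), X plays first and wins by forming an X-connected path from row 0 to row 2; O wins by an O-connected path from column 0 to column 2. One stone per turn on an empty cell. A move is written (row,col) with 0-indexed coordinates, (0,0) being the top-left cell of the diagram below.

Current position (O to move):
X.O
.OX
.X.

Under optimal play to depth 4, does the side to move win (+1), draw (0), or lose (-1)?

[X.O/.OX/.X.] O move#1: (0,1):+1/XOO/.OX/.X.*, (1,0):+1/X.O/OOX/.X., (2,0):+1/X.O/.OX/OX., (2,2):+1/X.O/.OX/.XO
[XOO/.OX/.X.] X move#2: (1,0):-1/XOO/XOX/.X.*, (2,0):-1/XOO/.OX/XX., (2,2):-1/XOO/.OX/.XX
[XOO/XOX/.X.] O move#3: (2,0):+1/XOO/XOX/OX.*, (2,2):-1/XOO/XOX/.XO
[XOO/XOX/OX.] end (terminal -1, X#4); searched X.O/.OX/.X. to 4

value(X.O/.OX/.X., O) = +1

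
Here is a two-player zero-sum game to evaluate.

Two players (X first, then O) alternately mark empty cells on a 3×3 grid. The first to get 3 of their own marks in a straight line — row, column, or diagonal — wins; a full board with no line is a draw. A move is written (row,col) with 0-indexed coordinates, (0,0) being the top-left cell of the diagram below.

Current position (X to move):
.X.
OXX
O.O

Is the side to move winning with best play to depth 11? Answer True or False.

X winning at [.X./OXX/O.O]: True

[.X./OXX/O.O] X move#1: (0,0):-1/XX./OXX/O.O, (0,2):-1/.XX/OXX/O.O, (2,1):+1/.X./OXX/OXO*
[.X./OXX/OXO] end (terminal -1, O#2); searched .X./OXX/O.O to 11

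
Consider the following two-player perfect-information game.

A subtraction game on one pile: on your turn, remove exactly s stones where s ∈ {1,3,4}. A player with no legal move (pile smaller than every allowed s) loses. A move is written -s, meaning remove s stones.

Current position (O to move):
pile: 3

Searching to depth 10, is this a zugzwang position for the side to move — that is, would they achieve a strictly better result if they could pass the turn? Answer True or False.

zugzwang(3, O) = False

[3] O move#1: -1:+1/2*, -3:+1/0
[2] X move#2: -1:-1/1*
[1] O move#3: -1:+1/0*
[0] end (terminal -1, X#4); searched 3 to 10
pass branch (X moves first from the same position):
  | [3] X move#1: -1:+1/2*, -3:+1/0
  | [2] O move#2: -1:-1/1*
  | [1] X move#3: -1:+1/0*
  | [0] end (terminal -1, O#4); searched 3 to 10
O moving scores +1; O passing scores -1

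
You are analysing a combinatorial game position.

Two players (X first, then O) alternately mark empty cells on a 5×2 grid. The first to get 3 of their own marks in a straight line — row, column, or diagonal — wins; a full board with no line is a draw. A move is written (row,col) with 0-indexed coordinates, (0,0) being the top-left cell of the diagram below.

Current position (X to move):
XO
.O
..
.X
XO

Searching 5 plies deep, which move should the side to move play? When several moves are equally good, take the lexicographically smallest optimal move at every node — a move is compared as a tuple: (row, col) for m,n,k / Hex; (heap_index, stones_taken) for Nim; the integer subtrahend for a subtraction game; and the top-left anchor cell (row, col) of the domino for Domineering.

X's best at [XO/.O/../.X/XO]: (2,1)

p1 X@[XO/.O/../.X/XO]: (1,0)[XO/XO/../.X/XO]-1 (2,0)[XO/.O/X./.X/XO]-1 (2,1)[XO/.O/.X/.X/XO]+0* (3,0)[XO/.O/../XX/XO]-1
p2 O@[XO/.O/.X/.X/XO]: (1,0)[XO/OO/.X/.X/XO]+0* (2,0)[XO/.O/OX/.X/XO]+0 (3,0)[XO/.O/.X/OX/XO]+0
p3 X@[XO/OO/.X/.X/XO]: (2,0)[XO/OO/XX/.X/XO]+0* (3,0)[XO/OO/.X/XX/XO]+0
p4 O@[XO/OO/XX/.X/XO]: (3,0)[XO/OO/XX/OX/XO]+0*
p5 X@[XO/OO/XX/OX/XO] terminal +0; root [XO/.O/../.X/XO] d5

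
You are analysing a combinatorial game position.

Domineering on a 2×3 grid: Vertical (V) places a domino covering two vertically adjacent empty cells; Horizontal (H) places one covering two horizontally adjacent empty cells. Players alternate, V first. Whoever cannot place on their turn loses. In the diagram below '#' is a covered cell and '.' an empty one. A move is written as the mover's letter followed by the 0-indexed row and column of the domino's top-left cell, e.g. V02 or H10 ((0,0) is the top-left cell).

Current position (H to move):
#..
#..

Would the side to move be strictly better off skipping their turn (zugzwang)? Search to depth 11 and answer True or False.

[#../#..] H move#1: H01:+1/###/#..*, H11:+1/#../###
[###/#..] end (terminal -1, V#2); searched #../#.. to 11
suppose H passes — search the same position with V to move:
pass> [#../#..] V move#1: V01:+1/##./##.*, V02:+1/#.#/#.#
pass> [##./##.] end (terminal -1, H#2); searched #../#.. to 11
for H: play +1, pass -1

zugzwang(#../#.., H) = False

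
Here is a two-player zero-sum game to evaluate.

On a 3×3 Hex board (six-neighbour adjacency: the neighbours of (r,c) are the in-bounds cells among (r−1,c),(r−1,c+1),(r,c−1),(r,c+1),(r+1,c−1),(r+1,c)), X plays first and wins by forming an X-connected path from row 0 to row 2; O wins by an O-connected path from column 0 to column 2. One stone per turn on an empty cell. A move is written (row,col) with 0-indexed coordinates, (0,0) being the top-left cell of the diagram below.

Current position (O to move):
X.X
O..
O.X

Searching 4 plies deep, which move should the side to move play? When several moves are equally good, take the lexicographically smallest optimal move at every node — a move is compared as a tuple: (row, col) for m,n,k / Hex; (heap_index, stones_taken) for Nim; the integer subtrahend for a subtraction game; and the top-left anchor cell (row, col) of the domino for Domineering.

ply 1, O at X.X/O../O.X | (0,1)=-1→XOX/O../O.X; (1,1)=-1→X.X/OO./O.X; (1,2)=+1→X.X/O.O/O.X*; (2,1)=-1→X.X/O../OOX
ply 2, X at X.X/O.O/O.X | (0,1)=-1→XXX/O.O/O.X*; (1,1)=-1→X.X/OXO/O.X; (2,1)=-1→X.X/O.O/OXX
ply 3, O at XXX/O.O/O.X | (1,1)=+1→XXX/OOO/O.X*; (2,1)=+1→XXX/O.O/OOX
ply 4: XXX/OOO/O.X is terminal -1 (X); from X.X/O../O.X depth 4

O's best at [X.X/O../O.X]: (1,2)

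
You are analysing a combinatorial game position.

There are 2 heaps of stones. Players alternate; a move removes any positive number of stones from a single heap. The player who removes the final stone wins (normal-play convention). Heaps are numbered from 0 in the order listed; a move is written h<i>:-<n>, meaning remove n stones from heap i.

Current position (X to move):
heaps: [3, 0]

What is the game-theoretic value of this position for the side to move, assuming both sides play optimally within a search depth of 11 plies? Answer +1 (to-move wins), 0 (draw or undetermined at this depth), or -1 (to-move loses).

[(3,0)] X move#1: h0:-1:-1/(2,0), h0:-2:-1/(1,0), h0:-3:+1/(0,0)*
[(0,0)] end (terminal -1, O#2); searched (3,0) to 11

value((3,0), X) = +1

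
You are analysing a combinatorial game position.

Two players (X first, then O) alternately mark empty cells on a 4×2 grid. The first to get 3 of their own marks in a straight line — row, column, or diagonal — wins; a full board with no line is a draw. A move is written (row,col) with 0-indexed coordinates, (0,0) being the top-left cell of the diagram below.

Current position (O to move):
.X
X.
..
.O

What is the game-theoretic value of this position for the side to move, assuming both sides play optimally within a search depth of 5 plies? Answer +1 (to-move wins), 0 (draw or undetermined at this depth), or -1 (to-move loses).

value(.X/X./../.O, O) = 0

[.X/X./../.O] O move#1: (0,0):+0/OX/X./../.O*, (1,1):+0/.X/XO/../.O, (2,0):+0/.X/X./O./.O, (2,1):+0/.X/X./.O/.O, (3,0):+0/.X/X./../OO
[OX/X./../.O] X move#2: (1,1):+0/OX/XX/../.O*, (2,0):+0/OX/X./X./.O, (2,1):+0/OX/X./.X/.O, (3,0):+0/OX/X./../XO
[OX/XX/../.O] O move#3: (2,0):-1/OX/XX/O./.O, (2,1):+0/OX/XX/.O/.O*, (3,0):-1/OX/XX/../OO
[OX/XX/.O/.O] X move#4: (2,0):+0/OX/XX/XO/.O*, (3,0):+0/OX/XX/.O/XO
[OX/XX/XO/.O] O move#5: (3,0):+0/OX/XX/XO/OO*
[OX/XX/XO/OO] end (terminal +0, X#6); searched .X/X./../.O to 5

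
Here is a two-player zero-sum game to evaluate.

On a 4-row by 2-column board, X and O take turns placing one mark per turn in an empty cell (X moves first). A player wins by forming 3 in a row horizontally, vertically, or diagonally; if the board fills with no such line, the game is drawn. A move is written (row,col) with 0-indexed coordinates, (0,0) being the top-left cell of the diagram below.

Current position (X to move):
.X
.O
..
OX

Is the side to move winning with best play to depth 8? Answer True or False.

X winning at [.X/.O/../OX]: False

ply 1, X at .X/.O/../OX | (0,0)=+0→XX/.O/../OX*; (1,0)=+0→.X/XO/../OX; (2,0)=+0→.X/.O/X./OX; (2,1)=+0→.X/.O/.X/OX
ply 2, O at XX/.O/../OX | (1,0)=+0→XX/OO/../OX*; (2,0)=+0→XX/.O/O./OX; (2,1)=+0→XX/.O/.O/OX
ply 3, X at XX/OO/../OX | (2,0)=+0→XX/OO/X./OX*; (2,1)=-1→XX/OO/.X/OX
ply 4, O at XX/OO/X./OX | (2,1)=+0→XX/OO/XO/OX*
ply 5: XX/OO/XO/OX is terminal +0 (X); from .X/.O/../OX depth 8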